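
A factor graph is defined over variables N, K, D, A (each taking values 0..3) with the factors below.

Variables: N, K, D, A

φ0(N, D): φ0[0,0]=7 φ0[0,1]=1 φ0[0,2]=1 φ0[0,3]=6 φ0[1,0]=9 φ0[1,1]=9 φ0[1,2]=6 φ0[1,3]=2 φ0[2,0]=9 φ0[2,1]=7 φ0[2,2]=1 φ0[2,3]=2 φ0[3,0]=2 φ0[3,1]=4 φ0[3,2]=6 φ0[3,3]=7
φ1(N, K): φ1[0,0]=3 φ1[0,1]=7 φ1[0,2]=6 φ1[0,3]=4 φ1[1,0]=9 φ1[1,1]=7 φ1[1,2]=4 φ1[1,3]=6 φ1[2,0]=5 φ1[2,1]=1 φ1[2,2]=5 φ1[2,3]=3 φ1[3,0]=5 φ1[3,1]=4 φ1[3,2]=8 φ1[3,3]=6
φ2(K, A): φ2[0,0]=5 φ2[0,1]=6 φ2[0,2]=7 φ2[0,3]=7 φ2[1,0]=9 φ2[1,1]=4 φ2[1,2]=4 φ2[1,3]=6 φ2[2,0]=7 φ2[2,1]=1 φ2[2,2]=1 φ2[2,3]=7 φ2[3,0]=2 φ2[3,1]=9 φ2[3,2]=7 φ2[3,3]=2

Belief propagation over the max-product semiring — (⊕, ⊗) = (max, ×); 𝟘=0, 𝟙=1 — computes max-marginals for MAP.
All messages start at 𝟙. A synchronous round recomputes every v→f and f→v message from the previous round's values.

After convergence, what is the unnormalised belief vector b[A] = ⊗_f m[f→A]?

b[A] = [567, 486, 567, 567]

init: all messages = 𝟙 over 4 values
r1 m[φ0→N] = [7, 9, 9, 7]
r1 m[φ0→D] = [9, 9, 6, 7]
r1 m[φ1→N] = [7, 9, 5, 8]
r1 m[φ1→K] = [9, 7, 8, 6]
r1 m[φ2→K] = [7, 9, 7, 9]
r1 m[φ2→A] = [9, 9, 7, 7]
r1 m[N→φ0] = [1, 1, 1, 1]
r1 m[N→φ1] = [1, 1, 1, 1]
r1 m[K→φ1] = [1, 1, 1, 1]
r1 m[K→φ2] = [1, 1, 1, 1]
r1 m[D→φ0] = [1, 1, 1, 1]
r1 m[A→φ2] = [1, 1, 1, 1]
r2 m[φ0→N] = [7, 9, 9, 7]
r2 m[φ0→D] = [9, 9, 6, 7]
r2 m[φ1→N] = [7, 9, 5, 8]
r2 m[φ1→K] = [9, 7, 8, 6]
r2 m[φ2→K] = [7, 9, 7, 9]
r2 m[φ2→A] = [9, 9, 7, 7]
r2 m[N→φ0] = [7, 9, 5, 8]
r2 m[N→φ1] = [7, 9, 9, 7]
r2 m[K→φ1] = [7, 9, 7, 9]
r2 m[K→φ2] = [9, 7, 8, 6]
r2 m[D→φ0] = [1, 1, 1, 1]
r2 m[A→φ2] = [1, 1, 1, 1]
r3 m[φ0→N] = [7, 9, 9, 7]
r3 m[φ0→D] = [81, 81, 54, 56]
r3 m[φ1→N] = [63, 63, 35, 56]
r3 m[φ1→K] = [81, 63, 56, 54]
r3 m[φ2→K] = [7, 9, 7, 9]
r3 m[φ2→A] = [63, 54, 63, 63]
r3 m[N→φ0] = [7, 9, 5, 8]
r3 m[N→φ1] = [7, 9, 9, 7]
r3 m[K→φ1] = [7, 9, 7, 9]
r3 m[K→φ2] = [9, 7, 8, 6]
r3 m[D→φ0] = [1, 1, 1, 1]
r3 m[A→φ2] = [1, 1, 1, 1]
r4 m[φ0→N] = [7, 9, 9, 7]
r4 m[φ0→D] = [81, 81, 54, 56]
r4 m[φ1→N] = [63, 63, 35, 56]
r4 m[φ1→K] = [81, 63, 56, 54]
r4 m[φ2→K] = [7, 9, 7, 9]
r4 m[φ2→A] = [63, 54, 63, 63]
r4 m[N→φ0] = [63, 63, 35, 56]
r4 m[N→φ1] = [7, 9, 9, 7]
r4 m[K→φ1] = [7, 9, 7, 9]
r4 m[K→φ2] = [81, 63, 56, 54]
r4 m[D→φ0] = [1, 1, 1, 1]
r4 m[A→φ2] = [1, 1, 1, 1]
r5 m[φ0→N] = [7, 9, 9, 7]
r5 m[φ0→D] = [567, 567, 378, 392]
r5 m[φ1→N] = [63, 63, 35, 56]
r5 m[φ1→K] = [81, 63, 56, 54]
r5 m[φ2→K] = [7, 9, 7, 9]
r5 m[φ2→A] = [567, 486, 567, 567]
r5 m[N→φ0] = [63, 63, 35, 56]
r5 m[N→φ1] = [7, 9, 9, 7]
r5 m[K→φ1] = [7, 9, 7, 9]
r5 m[K→φ2] = [81, 63, 56, 54]
r5 m[D→φ0] = [1, 1, 1, 1]
r5 m[A→φ2] = [1, 1, 1, 1]
r6 m[φ0→N] = [7, 9, 9, 7]
r6 m[φ0→D] = [567, 567, 378, 392]
r6 m[φ1→N] = [63, 63, 35, 56]
r6 m[φ1→K] = [81, 63, 56, 54]
r6 m[φ2→K] = [7, 9, 7, 9]
r6 m[φ2→A] = [567, 486, 567, 567]
r6 m[N→φ0] = [63, 63, 35, 56]
r6 m[N→φ1] = [7, 9, 9, 7]
r6 m[K→φ1] = [7, 9, 7, 9]
r6 m[K→φ2] = [81, 63, 56, 54]
r6 m[D→φ0] = [1, 1, 1, 1]
r6 m[A→φ2] = [1, 1, 1, 1]
fixed point reached at round 6
b[A] = ⊗ incoming = [567, 486, 567, 567]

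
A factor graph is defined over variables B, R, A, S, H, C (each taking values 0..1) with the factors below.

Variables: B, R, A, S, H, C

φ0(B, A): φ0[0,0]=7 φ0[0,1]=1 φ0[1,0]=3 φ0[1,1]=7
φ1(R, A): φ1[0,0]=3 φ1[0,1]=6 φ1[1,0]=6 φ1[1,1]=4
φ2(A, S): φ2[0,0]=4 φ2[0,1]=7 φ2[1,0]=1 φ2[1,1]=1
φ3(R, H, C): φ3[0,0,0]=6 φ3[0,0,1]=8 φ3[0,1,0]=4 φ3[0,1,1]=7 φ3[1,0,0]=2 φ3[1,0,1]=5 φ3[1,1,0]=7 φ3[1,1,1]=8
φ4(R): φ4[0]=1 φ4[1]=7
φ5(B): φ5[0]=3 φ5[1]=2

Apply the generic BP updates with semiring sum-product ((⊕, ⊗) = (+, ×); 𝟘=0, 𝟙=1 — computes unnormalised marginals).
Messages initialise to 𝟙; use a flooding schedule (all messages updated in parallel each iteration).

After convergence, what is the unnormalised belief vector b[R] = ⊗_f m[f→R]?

init: all messages = 𝟙 over 2 values
r1 m[φ0→B] = [8, 10]
r1 m[φ0→A] = [10, 8]
r1 m[φ1→R] = [9, 10]
r1 m[φ1→A] = [9, 10]
r1 m[φ2→A] = [11, 2]
r1 m[φ2→S] = [5, 8]
r1 m[φ3→R] = [25, 22]
r1 m[φ3→H] = [21, 26]
r1 m[φ3→C] = [19, 28]
r1 m[φ4→R] = [1, 7]
r1 m[φ5→B] = [3, 2]
r1 m[B→φ0] = [1, 1]
r1 m[B→φ5] = [1, 1]
r1 m[R→φ1] = [1, 1]
r1 m[R→φ3] = [1, 1]
r1 m[R→φ4] = [1, 1]
r1 m[A→φ0] = [1, 1]
r1 m[A→φ1] = [1, 1]
r1 m[A→φ2] = [1, 1]
r1 m[S→φ2] = [1, 1]
r1 m[H→φ3] = [1, 1]
r1 m[C→φ3] = [1, 1]
r2 m[φ0→B] = [8, 10]
r2 m[φ0→A] = [10, 8]
r2 m[φ1→R] = [9, 10]
r2 m[φ1→A] = [9, 10]
r2 m[φ2→A] = [11, 2]
r2 m[φ2→S] = [5, 8]
r2 m[φ3→R] = [25, 22]
r2 m[φ3→H] = [21, 26]
r2 m[φ3→C] = [19, 28]
r2 m[φ4→R] = [1, 7]
r2 m[φ5→B] = [3, 2]
r2 m[B→φ0] = [3, 2]
r2 m[B→φ5] = [8, 10]
r2 m[R→φ1] = [25, 154]
r2 m[R→φ3] = [9, 70]
r2 m[R→φ4] = [225, 220]
r2 m[A→φ0] = [99, 20]
r2 m[A→φ1] = [110, 16]
r2 m[A→φ2] = [90, 80]
r2 m[S→φ2] = [1, 1]
r2 m[H→φ3] = [1, 1]
r2 m[C→φ3] = [1, 1]
r3 m[φ0→B] = [713, 437]
r3 m[φ0→A] = [27, 17]
r3 m[φ1→R] = [426, 724]
r3 m[φ1→A] = [999, 766]
r3 m[φ2→A] = [11, 2]
r3 m[φ2→S] = [440, 710]
r3 m[φ3→R] = [25, 22]
r3 m[φ3→H] = [616, 1149]
r3 m[φ3→C] = [720, 1045]
r3 m[φ4→R] = [1, 7]
r3 m[φ5→B] = [3, 2]
r3 m[B→φ0] = [3, 2]
r3 m[B→φ5] = [8, 10]
r3 m[R→φ1] = [25, 154]
r3 m[R→φ3] = [9, 70]
r3 m[R→φ4] = [225, 220]
r3 m[A→φ0] = [99, 20]
r3 m[A→φ1] = [110, 16]
r3 m[A→φ2] = [90, 80]
r3 m[S→φ2] = [1, 1]
r3 m[H→φ3] = [1, 1]
r3 m[C→φ3] = [1, 1]
r4 m[φ0→B] = [713, 437]
r4 m[φ0→A] = [27, 17]
r4 m[φ1→R] = [426, 724]
r4 m[φ1→A] = [999, 766]
r4 m[φ2→A] = [11, 2]
r4 m[φ2→S] = [440, 710]
r4 m[φ3→R] = [25, 22]
r4 m[φ3→H] = [616, 1149]
r4 m[φ3→C] = [720, 1045]
r4 m[φ4→R] = [1, 7]
r4 m[φ5→B] = [3, 2]
r4 m[B→φ0] = [3, 2]
r4 m[B→φ5] = [713, 437]
r4 m[R→φ1] = [25, 154]
r4 m[R→φ3] = [426, 5068]
r4 m[R→φ4] = [10650, 15928]
r4 m[A→φ0] = [10989, 1532]
r4 m[A→φ1] = [297, 34]
r4 m[A→φ2] = [26973, 13022]
r4 m[S→φ2] = [1, 1]
r4 m[H→φ3] = [1, 1]
r4 m[C→φ3] = [1, 1]
r5 m[φ0→B] = [78455, 43691]
r5 m[φ0→A] = [27, 17]
r5 m[φ1→R] = [1095, 1918]
r5 m[φ1→A] = [999, 766]
r5 m[φ2→A] = [11, 2]
r5 m[φ2→S] = [120914, 201833]
r5 m[φ3→R] = [25, 22]
r5 m[φ3→H] = [41440, 80706]
r5 m[φ3→C] = [49872, 72274]
r5 m[φ4→R] = [1, 7]
r5 m[φ5→B] = [3, 2]
r5 m[B→φ0] = [3, 2]
r5 m[B→φ5] = [713, 437]
r5 m[R→φ1] = [25, 154]
r5 m[R→φ3] = [426, 5068]
r5 m[R→φ4] = [10650, 15928]
r5 m[A→φ0] = [10989, 1532]
r5 m[A→φ1] = [297, 34]
r5 m[A→φ2] = [26973, 13022]
r5 m[S→φ2] = [1, 1]
r5 m[H→φ3] = [1, 1]
r5 m[C→φ3] = [1, 1]
r6 m[φ0→B] = [78455, 43691]
r6 m[φ0→A] = [27, 17]
r6 m[φ1→R] = [1095, 1918]
r6 m[φ1→A] = [999, 766]
r6 m[φ2→A] = [11, 2]
r6 m[φ2→S] = [120914, 201833]
r6 m[φ3→R] = [25, 22]
r6 m[φ3→H] = [41440, 80706]
r6 m[φ3→C] = [49872, 72274]
r6 m[φ4→R] = [1, 7]
r6 m[φ5→B] = [3, 2]
r6 m[B→φ0] = [3, 2]
r6 m[B→φ5] = [78455, 43691]
r6 m[R→φ1] = [25, 154]
r6 m[R→φ3] = [1095, 13426]
r6 m[R→φ4] = [27375, 42196]
r6 m[A→φ0] = [10989, 1532]
r6 m[A→φ1] = [297, 34]
r6 m[A→φ2] = [26973, 13022]
r6 m[S→φ2] = [1, 1]
r6 m[H→φ3] = [1, 1]
r6 m[C→φ3] = [1, 1]
r7 m[φ0→B] = [78455, 43691]
r7 m[φ0→A] = [27, 17]
r7 m[φ1→R] = [1095, 1918]
r7 m[φ1→A] = [999, 766]
r7 m[φ2→A] = [11, 2]
r7 m[φ2→S] = [120914, 201833]
r7 m[φ3→R] = [25, 22]
r7 m[φ3→H] = [109312, 213435]
r7 m[φ3→C] = [131784, 190963]
r7 m[φ4→R] = [1, 7]
r7 m[φ5→B] = [3, 2]
r7 m[B→φ0] = [3, 2]
r7 m[B→φ5] = [78455, 43691]
r7 m[R→φ1] = [25, 154]
r7 m[R→φ3] = [1095, 13426]
r7 m[R→φ4] = [27375, 42196]
r7 m[A→φ0] = [10989, 1532]
r7 m[A→φ1] = [297, 34]
r7 m[A→φ2] = [26973, 13022]
r7 m[S→φ2] = [1, 1]
r7 m[H→φ3] = [1, 1]
r7 m[C→φ3] = [1, 1]
r8 m[φ0→B] = [78455, 43691]
r8 m[φ0→A] = [27, 17]
r8 m[φ1→R] = [1095, 1918]
r8 m[φ1→A] = [999, 766]
r8 m[φ2→A] = [11, 2]
r8 m[φ2→S] = [120914, 201833]
r8 m[φ3→R] = [25, 22]
r8 m[φ3→H] = [109312, 213435]
r8 m[φ3→C] = [131784, 190963]
r8 m[φ4→R] = [1, 7]
r8 m[φ5→B] = [3, 2]
r8 m[B→φ0] = [3, 2]
r8 m[B→φ5] = [78455, 43691]
r8 m[R→φ1] = [25, 154]
r8 m[R→φ3] = [1095, 13426]
r8 m[R→φ4] = [27375, 42196]
r8 m[A→φ0] = [10989, 1532]
r8 m[A→φ1] = [297, 34]
r8 m[A→φ2] = [26973, 13022]
r8 m[S→φ2] = [1, 1]
r8 m[H→φ3] = [1, 1]
r8 m[C→φ3] = [1, 1]
fixed point reached at round 8
b[R] = ⊗ incoming = [27375, 295372]

b[R] = [27375, 295372]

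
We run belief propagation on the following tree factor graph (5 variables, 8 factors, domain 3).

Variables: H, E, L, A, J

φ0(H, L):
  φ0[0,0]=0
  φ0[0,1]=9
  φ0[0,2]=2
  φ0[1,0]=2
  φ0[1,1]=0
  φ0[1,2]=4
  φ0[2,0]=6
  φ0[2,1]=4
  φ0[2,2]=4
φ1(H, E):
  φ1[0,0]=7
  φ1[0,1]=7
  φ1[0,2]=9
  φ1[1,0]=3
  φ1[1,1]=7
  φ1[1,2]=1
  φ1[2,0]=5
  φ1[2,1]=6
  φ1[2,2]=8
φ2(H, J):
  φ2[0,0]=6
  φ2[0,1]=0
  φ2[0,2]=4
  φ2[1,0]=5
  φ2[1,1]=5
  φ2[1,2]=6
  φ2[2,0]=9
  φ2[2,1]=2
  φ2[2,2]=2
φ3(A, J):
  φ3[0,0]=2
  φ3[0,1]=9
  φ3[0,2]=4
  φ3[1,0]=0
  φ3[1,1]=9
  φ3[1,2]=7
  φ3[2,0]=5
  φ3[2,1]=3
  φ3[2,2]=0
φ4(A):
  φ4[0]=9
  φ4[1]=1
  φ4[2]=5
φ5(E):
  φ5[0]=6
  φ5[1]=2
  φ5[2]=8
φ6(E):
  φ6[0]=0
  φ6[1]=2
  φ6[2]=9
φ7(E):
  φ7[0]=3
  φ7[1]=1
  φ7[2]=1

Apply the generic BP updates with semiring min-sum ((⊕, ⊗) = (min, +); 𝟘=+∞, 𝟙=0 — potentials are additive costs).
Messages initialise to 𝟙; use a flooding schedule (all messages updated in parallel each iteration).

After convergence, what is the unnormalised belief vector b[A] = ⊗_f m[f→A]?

init: all messages = 𝟙 over 3 values
r1 m[φ0→H] = [0, 0, 4]
r1 m[φ0→L] = [0, 0, 2]
r1 m[φ1→H] = [7, 1, 5]
r1 m[φ1→E] = [3, 6, 1]
r1 m[φ2→H] = [0, 5, 2]
r1 m[φ2→J] = [5, 0, 2]
r1 m[φ3→A] = [2, 0, 0]
r1 m[φ3→J] = [0, 3, 0]
r1 m[φ4→A] = [9, 1, 5]
r1 m[φ5→E] = [6, 2, 8]
r1 m[φ6→E] = [0, 2, 9]
r1 m[φ7→E] = [3, 1, 1]
r1 m[H→φ0] = [0, 0, 0]
r1 m[H→φ1] = [0, 0, 0]
r1 m[H→φ2] = [0, 0, 0]
r1 m[E→φ1] = [0, 0, 0]
r1 m[E→φ5] = [0, 0, 0]
r1 m[E→φ6] = [0, 0, 0]
r1 m[E→φ7] = [0, 0, 0]
r1 m[L→φ0] = [0, 0, 0]
r1 m[A→φ3] = [0, 0, 0]
r1 m[A→φ4] = [0, 0, 0]
r1 m[J→φ2] = [0, 0, 0]
r1 m[J→φ3] = [0, 0, 0]
r2 m[φ0→H] = [0, 0, 4]
r2 m[φ0→L] = [0, 0, 2]
r2 m[φ1→H] = [7, 1, 5]
r2 m[φ1→E] = [3, 6, 1]
r2 m[φ2→H] = [0, 5, 2]
r2 m[φ2→J] = [5, 0, 2]
r2 m[φ3→A] = [2, 0, 0]
r2 m[φ3→J] = [0, 3, 0]
r2 m[φ4→A] = [9, 1, 5]
r2 m[φ5→E] = [6, 2, 8]
r2 m[φ6→E] = [0, 2, 9]
r2 m[φ7→E] = [3, 1, 1]
r2 m[H→φ0] = [7, 6, 7]
r2 m[H→φ1] = [0, 5, 6]
r2 m[H→φ2] = [7, 1, 9]
r2 m[E→φ1] = [9, 5, 18]
r2 m[E→φ5] = [6, 9, 11]
r2 m[E→φ6] = [12, 9, 10]
r2 m[E→φ7] = [9, 10, 18]
r2 m[L→φ0] = [0, 0, 0]
r2 m[A→φ3] = [9, 1, 5]
r2 m[A→φ4] = [2, 0, 0]
r2 m[J→φ2] = [0, 3, 0]
r2 m[J→φ3] = [5, 0, 2]
r3 m[φ0→H] = [0, 0, 4]
r3 m[φ0→L] = [7, 6, 9]
r3 m[φ1→H] = [12, 12, 11]
r3 m[φ1→E] = [7, 7, 6]
r3 m[φ2→H] = [3, 5, 2]
r3 m[φ2→J] = [6, 6, 7]
r3 m[φ3→A] = [6, 5, 2]
r3 m[φ3→J] = [1, 8, 5]
r3 m[φ4→A] = [9, 1, 5]
r3 m[φ5→E] = [6, 2, 8]
r3 m[φ6→E] = [0, 2, 9]
r3 m[φ7→E] = [3, 1, 1]
r3 m[H→φ0] = [7, 6, 7]
r3 m[H→φ1] = [0, 5, 6]
r3 m[H→φ2] = [7, 1, 9]
r3 m[E→φ1] = [9, 5, 18]
r3 m[E→φ5] = [6, 9, 11]
r3 m[E→φ6] = [12, 9, 10]
r3 m[E→φ7] = [9, 10, 18]
r3 m[L→φ0] = [0, 0, 0]
r3 m[A→φ3] = [9, 1, 5]
r3 m[A→φ4] = [2, 0, 0]
r3 m[J→φ2] = [0, 3, 0]
r3 m[J→φ3] = [5, 0, 2]
r4 m[φ0→H] = [0, 0, 4]
r4 m[φ0→L] = [7, 6, 9]
r4 m[φ1→H] = [12, 12, 11]
r4 m[φ1→E] = [7, 7, 6]
r4 m[φ2→H] = [3, 5, 2]
r4 m[φ2→J] = [6, 6, 7]
r4 m[φ3→A] = [6, 5, 2]
r4 m[φ3→J] = [1, 8, 5]
r4 m[φ4→A] = [9, 1, 5]
r4 m[φ5→E] = [6, 2, 8]
r4 m[φ6→E] = [0, 2, 9]
r4 m[φ7→E] = [3, 1, 1]
r4 m[H→φ0] = [15, 17, 13]
r4 m[H→φ1] = [3, 5, 6]
r4 m[H→φ2] = [12, 12, 15]
r4 m[E→φ1] = [9, 5, 18]
r4 m[E→φ5] = [10, 10, 16]
r4 m[E→φ6] = [16, 10, 15]
r4 m[E→φ7] = [13, 11, 23]
r4 m[L→φ0] = [0, 0, 0]
r4 m[A→φ3] = [9, 1, 5]
r4 m[A→φ4] = [6, 5, 2]
r4 m[J→φ2] = [1, 8, 5]
r4 m[J→φ3] = [6, 6, 7]
r5 m[φ0→H] = [0, 0, 4]
r5 m[φ0→L] = [15, 17, 17]
r5 m[φ1→H] = [12, 12, 11]
r5 m[φ1→E] = [8, 10, 6]
r5 m[φ2→H] = [7, 6, 7]
r5 m[φ2→J] = [17, 12, 16]
r5 m[φ3→A] = [8, 6, 7]
r5 m[φ3→J] = [1, 8, 5]
r5 m[φ4→A] = [9, 1, 5]
r5 m[φ5→E] = [6, 2, 8]
r5 m[φ6→E] = [0, 2, 9]
r5 m[φ7→E] = [3, 1, 1]
r5 m[H→φ0] = [15, 17, 13]
r5 m[H→φ1] = [3, 5, 6]
r5 m[H→φ2] = [12, 12, 15]
r5 m[E→φ1] = [9, 5, 18]
r5 m[E→φ5] = [10, 10, 16]
r5 m[E→φ6] = [16, 10, 15]
r5 m[E→φ7] = [13, 11, 23]
r5 m[L→φ0] = [0, 0, 0]
r5 m[A→φ3] = [9, 1, 5]
r5 m[A→φ4] = [6, 5, 2]
r5 m[J→φ2] = [1, 8, 5]
r5 m[J→φ3] = [6, 6, 7]
r6 m[φ0→H] = [0, 0, 4]
r6 m[φ0→L] = [15, 17, 17]
r6 m[φ1→H] = [12, 12, 11]
r6 m[φ1→E] = [8, 10, 6]
r6 m[φ2→H] = [7, 6, 7]
r6 m[φ2→J] = [17, 12, 16]
r6 m[φ3→A] = [8, 6, 7]
r6 m[φ3→J] = [1, 8, 5]
r6 m[φ4→A] = [9, 1, 5]
r6 m[φ5→E] = [6, 2, 8]
r6 m[φ6→E] = [0, 2, 9]
r6 m[φ7→E] = [3, 1, 1]
r6 m[H→φ0] = [19, 18, 18]
r6 m[H→φ1] = [7, 6, 11]
r6 m[H→φ2] = [12, 12, 15]
r6 m[E→φ1] = [9, 5, 18]
r6 m[E→φ5] = [11, 13, 16]
r6 m[E→φ6] = [17, 13, 15]
r6 m[E→φ7] = [14, 14, 23]
r6 m[L→φ0] = [0, 0, 0]
r6 m[A→φ3] = [9, 1, 5]
r6 m[A→φ4] = [8, 6, 7]
r6 m[J→φ2] = [1, 8, 5]
r6 m[J→φ3] = [17, 12, 16]
r7 m[φ0→H] = [0, 0, 4]
r7 m[φ0→L] = [19, 18, 21]
r7 m[φ1→H] = [12, 12, 11]
r7 m[φ1→E] = [9, 13, 7]
r7 m[φ2→H] = [7, 6, 7]
r7 m[φ2→J] = [17, 12, 16]
r7 m[φ3→A] = [19, 17, 15]
r7 m[φ3→J] = [1, 8, 5]
r7 m[φ4→A] = [9, 1, 5]
r7 m[φ5→E] = [6, 2, 8]
r7 m[φ6→E] = [0, 2, 9]
r7 m[φ7→E] = [3, 1, 1]
r7 m[H→φ0] = [19, 18, 18]
r7 m[H→φ1] = [7, 6, 11]
r7 m[H→φ2] = [12, 12, 15]
r7 m[E→φ1] = [9, 5, 18]
r7 m[E→φ5] = [11, 13, 16]
r7 m[E→φ6] = [17, 13, 15]
r7 m[E→φ7] = [14, 14, 23]
r7 m[L→φ0] = [0, 0, 0]
r7 m[A→φ3] = [9, 1, 5]
r7 m[A→φ4] = [8, 6, 7]
r7 m[J→φ2] = [1, 8, 5]
r7 m[J→φ3] = [17, 12, 16]
r8 m[φ0→H] = [0, 0, 4]
r8 m[φ0→L] = [19, 18, 21]
r8 m[φ1→H] = [12, 12, 11]
r8 m[φ1→E] = [9, 13, 7]
r8 m[φ2→H] = [7, 6, 7]
r8 m[φ2→J] = [17, 12, 16]
r8 m[φ3→A] = [19, 17, 15]
r8 m[φ3→J] = [1, 8, 5]
r8 m[φ4→A] = [9, 1, 5]
r8 m[φ5→E] = [6, 2, 8]
r8 m[φ6→E] = [0, 2, 9]
r8 m[φ7→E] = [3, 1, 1]
r8 m[H→φ0] = [19, 18, 18]
r8 m[H→φ1] = [7, 6, 11]
r8 m[H→φ2] = [12, 12, 15]
r8 m[E→φ1] = [9, 5, 18]
r8 m[E→φ5] = [12, 16, 17]
r8 m[E→φ6] = [18, 16, 16]
r8 m[E→φ7] = [15, 17, 24]
r8 m[L→φ0] = [0, 0, 0]
r8 m[A→φ3] = [9, 1, 5]
r8 m[A→φ4] = [19, 17, 15]
r8 m[J→φ2] = [1, 8, 5]
r8 m[J→φ3] = [17, 12, 16]
r9 m[φ0→H] = [0, 0, 4]
r9 m[φ0→L] = [19, 18, 21]
r9 m[φ1→H] = [12, 12, 11]
r9 m[φ1→E] = [9, 13, 7]
r9 m[φ2→H] = [7, 6, 7]
r9 m[φ2→J] = [17, 12, 16]
r9 m[φ3→A] = [19, 17, 15]
r9 m[φ3→J] = [1, 8, 5]
r9 m[φ4→A] = [9, 1, 5]
r9 m[φ5→E] = [6, 2, 8]
r9 m[φ6→E] = [0, 2, 9]
r9 m[φ7→E] = [3, 1, 1]
r9 m[H→φ0] = [19, 18, 18]
r9 m[H→φ1] = [7, 6, 11]
r9 m[H→φ2] = [12, 12, 15]
r9 m[E→φ1] = [9, 5, 18]
r9 m[E→φ5] = [12, 16, 17]
r9 m[E→φ6] = [18, 16, 16]
r9 m[E→φ7] = [15, 17, 24]
r9 m[L→φ0] = [0, 0, 0]
r9 m[A→φ3] = [9, 1, 5]
r9 m[A→φ4] = [19, 17, 15]
r9 m[J→φ2] = [1, 8, 5]
r9 m[J→φ3] = [17, 12, 16]
fixed point reached at round 9
b[A] = ⊗ incoming = [28, 18, 20]

b[A] = [28, 18, 20]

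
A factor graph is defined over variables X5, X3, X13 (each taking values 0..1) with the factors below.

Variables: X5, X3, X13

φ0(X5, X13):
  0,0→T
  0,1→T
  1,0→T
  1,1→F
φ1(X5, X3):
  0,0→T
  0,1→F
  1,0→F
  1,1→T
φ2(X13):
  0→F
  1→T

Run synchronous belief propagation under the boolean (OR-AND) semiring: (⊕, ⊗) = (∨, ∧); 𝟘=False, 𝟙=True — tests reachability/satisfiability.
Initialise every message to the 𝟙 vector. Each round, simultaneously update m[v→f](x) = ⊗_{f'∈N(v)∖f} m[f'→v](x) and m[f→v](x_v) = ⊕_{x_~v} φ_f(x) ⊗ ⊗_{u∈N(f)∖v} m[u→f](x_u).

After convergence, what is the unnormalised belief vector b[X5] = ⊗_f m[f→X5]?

b[X5] = [T, F]

init: all messages = 𝟙 over 2 values
r1 m[φ0→X5] = [T, T]
r1 m[φ0→X13] = [T, T]
r1 m[φ1→X5] = [T, T]
r1 m[φ1→X3] = [T, T]
r1 m[φ2→X13] = [F, T]
r1 m[X5→φ0] = [T, T]
r1 m[X5→φ1] = [T, T]
r1 m[X3→φ1] = [T, T]
r1 m[X13→φ0] = [T, T]
r1 m[X13→φ2] = [T, T]
r2 m[φ0→X5] = [T, T]
r2 m[φ0→X13] = [T, T]
r2 m[φ1→X5] = [T, T]
r2 m[φ1→X3] = [T, T]
r2 m[φ2→X13] = [F, T]
r2 m[X5→φ0] = [T, T]
r2 m[X5→φ1] = [T, T]
r2 m[X3→φ1] = [T, T]
r2 m[X13→φ0] = [F, T]
r2 m[X13→φ2] = [T, T]
r3 m[φ0→X5] = [T, F]
r3 m[φ0→X13] = [T, T]
r3 m[φ1→X5] = [T, T]
r3 m[φ1→X3] = [T, T]
r3 m[φ2→X13] = [F, T]
r3 m[X5→φ0] = [T, T]
r3 m[X5→φ1] = [T, T]
r3 m[X3→φ1] = [T, T]
r3 m[X13→φ0] = [F, T]
r3 m[X13→φ2] = [T, T]
r4 m[φ0→X5] = [T, F]
r4 m[φ0→X13] = [T, T]
r4 m[φ1→X5] = [T, T]
r4 m[φ1→X3] = [T, T]
r4 m[φ2→X13] = [F, T]
r4 m[X5→φ0] = [T, T]
r4 m[X5→φ1] = [T, F]
r4 m[X3→φ1] = [T, T]
r4 m[X13→φ0] = [F, T]
r4 m[X13→φ2] = [T, T]
r5 m[φ0→X5] = [T, F]
r5 m[φ0→X13] = [T, T]
r5 m[φ1→X5] = [T, T]
r5 m[φ1→X3] = [T, F]
r5 m[φ2→X13] = [F, T]
r5 m[X5→φ0] = [T, T]
r5 m[X5→φ1] = [T, F]
r5 m[X3→φ1] = [T, T]
r5 m[X13→φ0] = [F, T]
r5 m[X13→φ2] = [T, T]
r6 m[φ0→X5] = [T, F]
r6 m[φ0→X13] = [T, T]
r6 m[φ1→X5] = [T, T]
r6 m[φ1→X3] = [T, F]
r6 m[φ2→X13] = [F, T]
r6 m[X5→φ0] = [T, T]
r6 m[X5→φ1] = [T, F]
r6 m[X3→φ1] = [T, T]
r6 m[X13→φ0] = [F, T]
r6 m[X13→φ2] = [T, T]
fixed point reached at round 6
b[X5] = ⊗ incoming = [T, F]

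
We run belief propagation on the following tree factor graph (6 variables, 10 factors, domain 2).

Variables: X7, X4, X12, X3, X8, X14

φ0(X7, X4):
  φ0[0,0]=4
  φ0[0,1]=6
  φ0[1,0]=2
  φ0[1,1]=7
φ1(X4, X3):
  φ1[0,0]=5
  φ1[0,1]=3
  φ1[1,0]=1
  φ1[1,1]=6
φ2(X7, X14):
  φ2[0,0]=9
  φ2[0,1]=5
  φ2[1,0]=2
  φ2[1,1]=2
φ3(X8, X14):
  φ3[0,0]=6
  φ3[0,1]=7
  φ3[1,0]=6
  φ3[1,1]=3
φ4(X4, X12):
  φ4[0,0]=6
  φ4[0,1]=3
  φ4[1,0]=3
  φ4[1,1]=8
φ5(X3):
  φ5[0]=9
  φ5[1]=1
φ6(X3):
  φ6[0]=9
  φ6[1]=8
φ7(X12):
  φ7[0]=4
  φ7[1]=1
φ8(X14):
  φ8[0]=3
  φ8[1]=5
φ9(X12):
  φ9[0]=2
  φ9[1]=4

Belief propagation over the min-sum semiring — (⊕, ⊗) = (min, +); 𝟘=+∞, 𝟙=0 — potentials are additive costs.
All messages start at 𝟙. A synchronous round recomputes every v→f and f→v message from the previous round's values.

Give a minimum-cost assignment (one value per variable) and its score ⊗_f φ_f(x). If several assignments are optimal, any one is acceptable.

assignment: (X7=1, X4=0, X12=1, X3=1, X8=1, X14=1); score = 32

init: all messages = 𝟙 over 2 values
r1 m[φ0→X7] = [4, 2]
r1 m[φ0→X4] = [2, 6]
r1 m[φ1→X4] = [3, 1]
r1 m[φ1→X3] = [1, 3]
r1 m[φ2→X7] = [5, 2]
r1 m[φ2→X14] = [2, 2]
r1 m[φ3→X8] = [6, 3]
r1 m[φ3→X14] = [6, 3]
r1 m[φ4→X4] = [3, 3]
r1 m[φ4→X12] = [3, 3]
r1 m[φ5→X3] = [9, 1]
r1 m[φ6→X3] = [9, 8]
r1 m[φ7→X12] = [4, 1]
r1 m[φ8→X14] = [3, 5]
r1 m[φ9→X12] = [2, 4]
r1 m[X7→φ0] = [0, 0]
r1 m[X7→φ2] = [0, 0]
r1 m[X4→φ0] = [0, 0]
r1 m[X4→φ1] = [0, 0]
r1 m[X4→φ4] = [0, 0]
r1 m[X12→φ4] = [0, 0]
r1 m[X12→φ7] = [0, 0]
r1 m[X12→φ9] = [0, 0]
r1 m[X3→φ1] = [0, 0]
r1 m[X3→φ5] = [0, 0]
r1 m[X3→φ6] = [0, 0]
r1 m[X8→φ3] = [0, 0]
r1 m[X14→φ2] = [0, 0]
r1 m[X14→φ3] = [0, 0]
r1 m[X14→φ8] = [0, 0]
r2 m[φ0→X7] = [4, 2]
r2 m[φ0→X4] = [2, 6]
r2 m[φ1→X4] = [3, 1]
r2 m[φ1→X3] = [1, 3]
r2 m[φ2→X7] = [5, 2]
r2 m[φ2→X14] = [2, 2]
r2 m[φ3→X8] = [6, 3]
r2 m[φ3→X14] = [6, 3]
r2 m[φ4→X4] = [3, 3]
r2 m[φ4→X12] = [3, 3]
r2 m[φ5→X3] = [9, 1]
r2 m[φ6→X3] = [9, 8]
r2 m[φ7→X12] = [4, 1]
r2 m[φ8→X14] = [3, 5]
r2 m[φ9→X12] = [2, 4]
r2 m[X7→φ0] = [5, 2]
r2 m[X7→φ2] = [4, 2]
r2 m[X4→φ0] = [6, 4]
r2 m[X4→φ1] = [5, 9]
r2 m[X4→φ4] = [5, 7]
r2 m[X12→φ4] = [6, 5]
r2 m[X12→φ7] = [5, 7]
r2 m[X12→φ9] = [7, 4]
r2 m[X3→φ1] = [18, 9]
r2 m[X3→φ5] = [10, 11]
r2 m[X3→φ6] = [10, 4]
r2 m[X8→φ3] = [0, 0]
r2 m[X14→φ2] = [9, 8]
r2 m[X14→φ3] = [5, 7]
r2 m[X14→φ8] = [8, 5]
r3 m[φ0→X7] = [10, 8]
r3 m[φ0→X4] = [4, 9]
r3 m[φ1→X4] = [12, 15]
r3 m[φ1→X3] = [10, 8]
r3 m[φ2→X7] = [13, 10]
r3 m[φ2→X14] = [4, 4]
r3 m[φ3→X8] = [11, 10]
r3 m[φ3→X14] = [6, 3]
r3 m[φ4→X4] = [8, 9]
r3 m[φ4→X12] = [10, 8]
r3 m[φ5→X3] = [9, 1]
r3 m[φ6→X3] = [9, 8]
r3 m[φ7→X12] = [4, 1]
r3 m[φ8→X14] = [3, 5]
r3 m[φ9→X12] = [2, 4]
r3 m[X7→φ0] = [5, 2]
r3 m[X7→φ2] = [4, 2]
r3 m[X4→φ0] = [6, 4]
r3 m[X4→φ1] = [5, 9]
r3 m[X4→φ4] = [5, 7]
r3 m[X12→φ4] = [6, 5]
r3 m[X12→φ7] = [5, 7]
r3 m[X12→φ9] = [7, 4]
r3 m[X3→φ1] = [18, 9]
r3 m[X3→φ5] = [10, 11]
r3 m[X3→φ6] = [10, 4]
r3 m[X8→φ3] = [0, 0]
r3 m[X14→φ2] = [9, 8]
r3 m[X14→φ3] = [5, 7]
r3 m[X14→φ8] = [8, 5]
r4 m[φ0→X7] = [10, 8]
r4 m[φ0→X4] = [4, 9]
r4 m[φ1→X4] = [12, 15]
r4 m[φ1→X3] = [10, 8]
r4 m[φ2→X7] = [13, 10]
r4 m[φ2→X14] = [4, 4]
r4 m[φ3→X8] = [11, 10]
r4 m[φ3→X14] = [6, 3]
r4 m[φ4→X4] = [8, 9]
r4 m[φ4→X12] = [10, 8]
r4 m[φ5→X3] = [9, 1]
r4 m[φ6→X3] = [9, 8]
r4 m[φ7→X12] = [4, 1]
r4 m[φ8→X14] = [3, 5]
r4 m[φ9→X12] = [2, 4]
r4 m[X7→φ0] = [13, 10]
r4 m[X7→φ2] = [10, 8]
r4 m[X4→φ0] = [20, 24]
r4 m[X4→φ1] = [12, 18]
r4 m[X4→φ4] = [16, 24]
r4 m[X12→φ4] = [6, 5]
r4 m[X12→φ7] = [12, 12]
r4 m[X12→φ9] = [14, 9]
r4 m[X3→φ1] = [18, 9]
r4 m[X3→φ5] = [19, 16]
r4 m[X3→φ6] = [19, 9]
r4 m[X8→φ3] = [0, 0]
r4 m[X14→φ2] = [9, 8]
r4 m[X14→φ3] = [7, 9]
r4 m[X14→φ8] = [10, 7]
r5 m[φ0→X7] = [24, 22]
r5 m[φ0→X4] = [12, 17]
r5 m[φ1→X4] = [12, 15]
r5 m[φ1→X3] = [17, 15]
r5 m[φ2→X7] = [13, 10]
r5 m[φ2→X14] = [10, 10]
r5 m[φ3→X8] = [13, 12]
r5 m[φ3→X14] = [6, 3]
r5 m[φ4→X4] = [8, 9]
r5 m[φ4→X12] = [22, 19]
r5 m[φ5→X3] = [9, 1]
r5 m[φ6→X3] = [9, 8]
r5 m[φ7→X12] = [4, 1]
r5 m[φ8→X14] = [3, 5]
r5 m[φ9→X12] = [2, 4]
r5 m[X7→φ0] = [13, 10]
r5 m[X7→φ2] = [10, 8]
r5 m[X4→φ0] = [20, 24]
r5 m[X4→φ1] = [12, 18]
r5 m[X4→φ4] = [16, 24]
r5 m[X12→φ4] = [6, 5]
r5 m[X12→φ7] = [12, 12]
r5 m[X12→φ9] = [14, 9]
r5 m[X3→φ1] = [18, 9]
r5 m[X3→φ5] = [19, 16]
r5 m[X3→φ6] = [19, 9]
r5 m[X8→φ3] = [0, 0]
r5 m[X14→φ2] = [9, 8]
r5 m[X14→φ3] = [7, 9]
r5 m[X14→φ8] = [10, 7]
r6 m[φ0→X7] = [24, 22]
r6 m[φ0→X4] = [12, 17]
r6 m[φ1→X4] = [12, 15]
r6 m[φ1→X3] = [17, 15]
r6 m[φ2→X7] = [13, 10]
r6 m[φ2→X14] = [10, 10]
r6 m[φ3→X8] = [13, 12]
r6 m[φ3→X14] = [6, 3]
r6 m[φ4→X4] = [8, 9]
r6 m[φ4→X12] = [22, 19]
r6 m[φ5→X3] = [9, 1]
r6 m[φ6→X3] = [9, 8]
r6 m[φ7→X12] = [4, 1]
r6 m[φ8→X14] = [3, 5]
r6 m[φ9→X12] = [2, 4]
r6 m[X7→φ0] = [13, 10]
r6 m[X7→φ2] = [24, 22]
r6 m[X4→φ0] = [20, 24]
r6 m[X4→φ1] = [20, 26]
r6 m[X4→φ4] = [24, 32]
r6 m[X12→φ4] = [6, 5]
r6 m[X12→φ7] = [24, 23]
r6 m[X12→φ9] = [26, 20]
r6 m[X3→φ1] = [18, 9]
r6 m[X3→φ5] = [26, 23]
r6 m[X3→φ6] = [26, 16]
r6 m[X8→φ3] = [0, 0]
r6 m[X14→φ2] = [9, 8]
r6 m[X14→φ3] = [13, 15]
r6 m[X14→φ8] = [16, 13]
r7 m[φ0→X7] = [24, 22]
r7 m[φ0→X4] = [12, 17]
r7 m[φ1→X4] = [12, 15]
r7 m[φ1→X3] = [25, 23]
r7 m[φ2→X7] = [13, 10]
r7 m[φ2→X14] = [24, 24]
r7 m[φ3→X8] = [19, 18]
r7 m[φ3→X14] = [6, 3]
r7 m[φ4→X4] = [8, 9]
r7 m[φ4→X12] = [30, 27]
r7 m[φ5→X3] = [9, 1]
r7 m[φ6→X3] = [9, 8]
r7 m[φ7→X12] = [4, 1]
r7 m[φ8→X14] = [3, 5]
r7 m[φ9→X12] = [2, 4]
r7 m[X7→φ0] = [13, 10]
r7 m[X7→φ2] = [24, 22]
r7 m[X4→φ0] = [20, 24]
r7 m[X4→φ1] = [20, 26]
r7 m[X4→φ4] = [24, 32]
r7 m[X12→φ4] = [6, 5]
r7 m[X12→φ7] = [24, 23]
r7 m[X12→φ9] = [26, 20]
r7 m[X3→φ1] = [18, 9]
r7 m[X3→φ5] = [26, 23]
r7 m[X3→φ6] = [26, 16]
r7 m[X8→φ3] = [0, 0]
r7 m[X14→φ2] = [9, 8]
r7 m[X14→φ3] = [13, 15]
r7 m[X14→φ8] = [16, 13]
r8 m[φ0→X7] = [24, 22]
r8 m[φ0→X4] = [12, 17]
r8 m[φ1→X4] = [12, 15]
r8 m[φ1→X3] = [25, 23]
r8 m[φ2→X7] = [13, 10]
r8 m[φ2→X14] = [24, 24]
r8 m[φ3→X8] = [19, 18]
r8 m[φ3→X14] = [6, 3]
r8 m[φ4→X4] = [8, 9]
r8 m[φ4→X12] = [30, 27]
r8 m[φ5→X3] = [9, 1]
r8 m[φ6→X3] = [9, 8]
r8 m[φ7→X12] = [4, 1]
r8 m[φ8→X14] = [3, 5]
r8 m[φ9→X12] = [2, 4]
r8 m[X7→φ0] = [13, 10]
r8 m[X7→φ2] = [24, 22]
r8 m[X4→φ0] = [20, 24]
r8 m[X4→φ1] = [20, 26]
r8 m[X4→φ4] = [24, 32]
r8 m[X12→φ4] = [6, 5]
r8 m[X12→φ7] = [32, 31]
r8 m[X12→φ9] = [34, 28]
r8 m[X3→φ1] = [18, 9]
r8 m[X3→φ5] = [34, 31]
r8 m[X3→φ6] = [34, 24]
r8 m[X8→φ3] = [0, 0]
r8 m[X14→φ2] = [9, 8]
r8 m[X14→φ3] = [27, 29]
r8 m[X14→φ8] = [30, 27]
r9 m[φ0→X7] = [24, 22]
r9 m[φ0→X4] = [12, 17]
r9 m[φ1→X4] = [12, 15]
r9 m[φ1→X3] = [25, 23]
r9 m[φ2→X7] = [13, 10]
r9 m[φ2→X14] = [24, 24]
r9 m[φ3→X8] = [33, 32]
r9 m[φ3→X14] = [6, 3]
r9 m[φ4→X4] = [8, 9]
r9 m[φ4→X12] = [30, 27]
r9 m[φ5→X3] = [9, 1]
r9 m[φ6→X3] = [9, 8]
r9 m[φ7→X12] = [4, 1]
r9 m[φ8→X14] = [3, 5]
r9 m[φ9→X12] = [2, 4]
r9 m[X7→φ0] = [13, 10]
r9 m[X7→φ2] = [24, 22]
r9 m[X4→φ0] = [20, 24]
r9 m[X4→φ1] = [20, 26]
r9 m[X4→φ4] = [24, 32]
r9 m[X12→φ4] = [6, 5]
r9 m[X12→φ7] = [32, 31]
r9 m[X12→φ9] = [34, 28]
r9 m[X3→φ1] = [18, 9]
r9 m[X3→φ5] = [34, 31]
r9 m[X3→φ6] = [34, 24]
r9 m[X8→φ3] = [0, 0]
r9 m[X14→φ2] = [9, 8]
r9 m[X14→φ3] = [27, 29]
r9 m[X14→φ8] = [30, 27]
r10 m[φ0→X7] = [24, 22]
r10 m[φ0→X4] = [12, 17]
r10 m[φ1→X4] = [12, 15]
r10 m[φ1→X3] = [25, 23]
r10 m[φ2→X7] = [13, 10]
r10 m[φ2→X14] = [24, 24]
r10 m[φ3→X8] = [33, 32]
r10 m[φ3→X14] = [6, 3]
r10 m[φ4→X4] = [8, 9]
r10 m[φ4→X12] = [30, 27]
r10 m[φ5→X3] = [9, 1]
r10 m[φ6→X3] = [9, 8]
r10 m[φ7→X12] = [4, 1]
r10 m[φ8→X14] = [3, 5]
r10 m[φ9→X12] = [2, 4]
r10 m[X7→φ0] = [13, 10]
r10 m[X7→φ2] = [24, 22]
r10 m[X4→φ0] = [20, 24]
r10 m[X4→φ1] = [20, 26]
r10 m[X4→φ4] = [24, 32]
r10 m[X12→φ4] = [6, 5]
r10 m[X12→φ7] = [32, 31]
r10 m[X12→φ9] = [34, 28]
r10 m[X3→φ1] = [18, 9]
r10 m[X3→φ5] = [34, 31]
r10 m[X3→φ6] = [34, 24]
r10 m[X8→φ3] = [0, 0]
r10 m[X14→φ2] = [9, 8]
r10 m[X14→φ3] = [27, 29]
r10 m[X14→φ8] = [30, 27]
fixed point reached at round 10
traceback from X7: (X7=1, X4=0, X12=1, X3=1, X8=1, X14=1), score=32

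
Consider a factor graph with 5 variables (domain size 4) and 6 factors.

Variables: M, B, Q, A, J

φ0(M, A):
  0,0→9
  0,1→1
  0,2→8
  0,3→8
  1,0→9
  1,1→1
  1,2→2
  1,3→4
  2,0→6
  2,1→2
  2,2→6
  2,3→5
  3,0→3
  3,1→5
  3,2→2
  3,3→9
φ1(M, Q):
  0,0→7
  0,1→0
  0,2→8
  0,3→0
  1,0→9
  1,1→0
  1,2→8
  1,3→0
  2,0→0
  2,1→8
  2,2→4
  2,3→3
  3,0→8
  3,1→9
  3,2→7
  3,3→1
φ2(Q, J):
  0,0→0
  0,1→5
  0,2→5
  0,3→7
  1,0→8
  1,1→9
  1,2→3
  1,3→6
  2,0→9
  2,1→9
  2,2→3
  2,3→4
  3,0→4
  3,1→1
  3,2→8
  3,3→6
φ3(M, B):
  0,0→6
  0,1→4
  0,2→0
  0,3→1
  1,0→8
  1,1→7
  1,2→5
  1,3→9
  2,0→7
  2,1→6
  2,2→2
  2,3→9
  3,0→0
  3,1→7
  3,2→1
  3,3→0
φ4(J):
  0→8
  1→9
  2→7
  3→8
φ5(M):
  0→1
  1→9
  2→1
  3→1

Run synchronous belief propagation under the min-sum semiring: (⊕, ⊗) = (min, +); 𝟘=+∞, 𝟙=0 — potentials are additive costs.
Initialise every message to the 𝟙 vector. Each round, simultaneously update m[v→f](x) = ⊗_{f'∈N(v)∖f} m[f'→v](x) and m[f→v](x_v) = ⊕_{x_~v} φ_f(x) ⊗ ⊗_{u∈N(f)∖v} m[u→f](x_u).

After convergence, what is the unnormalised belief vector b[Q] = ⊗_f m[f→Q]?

b[Q] = [13, 12, 19, 12]

init: all messages = 𝟙 over 4 values
r1 m[φ0→M] = [1, 1, 2, 2]
r1 m[φ0→A] = [3, 1, 2, 4]
r1 m[φ1→M] = [0, 0, 0, 1]
r1 m[φ1→Q] = [0, 0, 4, 0]
r1 m[φ2→Q] = [0, 3, 3, 1]
r1 m[φ2→J] = [0, 1, 3, 4]
r1 m[φ3→M] = [0, 5, 2, 0]
r1 m[φ3→B] = [0, 4, 0, 0]
r1 m[φ4→J] = [8, 9, 7, 8]
r1 m[φ5→M] = [1, 9, 1, 1]
r1 m[M→φ0] = [0, 0, 0, 0]
r1 m[M→φ1] = [0, 0, 0, 0]
r1 m[M→φ3] = [0, 0, 0, 0]
r1 m[M→φ5] = [0, 0, 0, 0]
r1 m[B→φ3] = [0, 0, 0, 0]
r1 m[Q→φ1] = [0, 0, 0, 0]
r1 m[Q→φ2] = [0, 0, 0, 0]
r1 m[A→φ0] = [0, 0, 0, 0]
r1 m[J→φ2] = [0, 0, 0, 0]
r1 m[J→φ4] = [0, 0, 0, 0]
r2 m[φ0→M] = [1, 1, 2, 2]
r2 m[φ0→A] = [3, 1, 2, 4]
r2 m[φ1→M] = [0, 0, 0, 1]
r2 m[φ1→Q] = [0, 0, 4, 0]
r2 m[φ2→Q] = [0, 3, 3, 1]
r2 m[φ2→J] = [0, 1, 3, 4]
r2 m[φ3→M] = [0, 5, 2, 0]
r2 m[φ3→B] = [0, 4, 0, 0]
r2 m[φ4→J] = [8, 9, 7, 8]
r2 m[φ5→M] = [1, 9, 1, 1]
r2 m[M→φ0] = [1, 14, 3, 2]
r2 m[M→φ1] = [2, 15, 5, 3]
r2 m[M→φ3] = [2, 10, 3, 4]
r2 m[M→φ5] = [1, 6, 4, 3]
r2 m[B→φ3] = [0, 0, 0, 0]
r2 m[Q→φ1] = [0, 3, 3, 1]
r2 m[Q→φ2] = [0, 0, 4, 0]
r2 m[A→φ0] = [0, 0, 0, 0]
r2 m[J→φ2] = [8, 9, 7, 8]
r2 m[J→φ4] = [0, 1, 3, 4]
r3 m[φ0→M] = [1, 1, 2, 2]
r3 m[φ0→A] = [5, 2, 4, 8]
r3 m[φ1→M] = [1, 1, 0, 2]
r3 m[φ1→Q] = [5, 2, 9, 2]
r3 m[φ2→Q] = [8, 10, 10, 10]
r3 m[φ2→J] = [0, 1, 3, 6]
r3 m[φ3→M] = [0, 5, 2, 0]
r3 m[φ3→B] = [4, 6, 2, 3]
r3 m[φ4→J] = [8, 9, 7, 8]
r3 m[φ5→M] = [1, 9, 1, 1]
r3 m[M→φ0] = [1, 14, 3, 2]
r3 m[M→φ1] = [2, 15, 5, 3]
r3 m[M→φ3] = [2, 10, 3, 4]
r3 m[M→φ5] = [1, 6, 4, 3]
r3 m[B→φ3] = [0, 0, 0, 0]
r3 m[Q→φ1] = [0, 3, 3, 1]
r3 m[Q→φ2] = [0, 0, 4, 0]
r3 m[A→φ0] = [0, 0, 0, 0]
r3 m[J→φ2] = [8, 9, 7, 8]
r3 m[J→φ4] = [0, 1, 3, 4]
r4 m[φ0→M] = [1, 1, 2, 2]
r4 m[φ0→A] = [5, 2, 4, 8]
r4 m[φ1→M] = [1, 1, 0, 2]
r4 m[φ1→Q] = [5, 2, 9, 2]
r4 m[φ2→Q] = [8, 10, 10, 10]
r4 m[φ2→J] = [0, 1, 3, 6]
r4 m[φ3→M] = [0, 5, 2, 0]
r4 m[φ3→B] = [4, 6, 2, 3]
r4 m[φ4→J] = [8, 9, 7, 8]
r4 m[φ5→M] = [1, 9, 1, 1]
r4 m[M→φ0] = [2, 15, 3, 3]
r4 m[M→φ1] = [2, 15, 5, 3]
r4 m[M→φ3] = [3, 11, 3, 5]
r4 m[M→φ5] = [2, 7, 4, 4]
r4 m[B→φ3] = [0, 0, 0, 0]
r4 m[Q→φ1] = [8, 10, 10, 10]
r4 m[Q→φ2] = [5, 2, 9, 2]
r4 m[A→φ0] = [0, 0, 0, 0]
r4 m[J→φ2] = [8, 9, 7, 8]
r4 m[J→φ4] = [0, 1, 3, 6]
r5 m[φ0→M] = [1, 1, 2, 2]
r5 m[φ0→A] = [6, 3, 5, 8]
r5 m[φ1→M] = [10, 10, 8, 11]
r5 m[φ1→Q] = [5, 2, 9, 2]
r5 m[φ2→Q] = [8, 10, 10, 10]
r5 m[φ2→J] = [5, 3, 5, 8]
r5 m[φ3→M] = [0, 5, 2, 0]
r5 m[φ3→B] = [5, 7, 3, 4]
r5 m[φ4→J] = [8, 9, 7, 8]
r5 m[φ5→M] = [1, 9, 1, 1]
r5 m[M→φ0] = [2, 15, 3, 3]
r5 m[M→φ1] = [2, 15, 5, 3]
r5 m[M→φ3] = [3, 11, 3, 5]
r5 m[M→φ5] = [2, 7, 4, 4]
r5 m[B→φ3] = [0, 0, 0, 0]
r5 m[Q→φ1] = [8, 10, 10, 10]
r5 m[Q→φ2] = [5, 2, 9, 2]
r5 m[A→φ0] = [0, 0, 0, 0]
r5 m[J→φ2] = [8, 9, 7, 8]
r5 m[J→φ4] = [0, 1, 3, 6]
r6 m[φ0→M] = [1, 1, 2, 2]
r6 m[φ0→A] = [6, 3, 5, 8]
r6 m[φ1→M] = [10, 10, 8, 11]
r6 m[φ1→Q] = [5, 2, 9, 2]
r6 m[φ2→Q] = [8, 10, 10, 10]
r6 m[φ2→J] = [5, 3, 5, 8]
r6 m[φ3→M] = [0, 5, 2, 0]
r6 m[φ3→B] = [5, 7, 3, 4]
r6 m[φ4→J] = [8, 9, 7, 8]
r6 m[φ5→M] = [1, 9, 1, 1]
r6 m[M→φ0] = [11, 24, 11, 12]
r6 m[M→φ1] = [2, 15, 5, 3]
r6 m[M→φ3] = [12, 20, 11, 14]
r6 m[M→φ5] = [11, 16, 12, 13]
r6 m[B→φ3] = [0, 0, 0, 0]
r6 m[Q→φ1] = [8, 10, 10, 10]
r6 m[Q→φ2] = [5, 2, 9, 2]
r6 m[A→φ0] = [0, 0, 0, 0]
r6 m[J→φ2] = [8, 9, 7, 8]
r6 m[J→φ4] = [5, 3, 5, 8]
r7 m[φ0→M] = [1, 1, 2, 2]
r7 m[φ0→A] = [15, 12, 14, 16]
r7 m[φ1→M] = [10, 10, 8, 11]
r7 m[φ1→Q] = [5, 2, 9, 2]
r7 m[φ2→Q] = [8, 10, 10, 10]
r7 m[φ2→J] = [5, 3, 5, 8]
r7 m[φ3→M] = [0, 5, 2, 0]
r7 m[φ3→B] = [14, 16, 12, 13]
r7 m[φ4→J] = [8, 9, 7, 8]
r7 m[φ5→M] = [1, 9, 1, 1]
r7 m[M→φ0] = [11, 24, 11, 12]
r7 m[M→φ1] = [2, 15, 5, 3]
r7 m[M→φ3] = [12, 20, 11, 14]
r7 m[M→φ5] = [11, 16, 12, 13]
r7 m[B→φ3] = [0, 0, 0, 0]
r7 m[Q→φ1] = [8, 10, 10, 10]
r7 m[Q→φ2] = [5, 2, 9, 2]
r7 m[A→φ0] = [0, 0, 0, 0]
r7 m[J→φ2] = [8, 9, 7, 8]
r7 m[J→φ4] = [5, 3, 5, 8]
r8 m[φ0→M] = [1, 1, 2, 2]
r8 m[φ0→A] = [15, 12, 14, 16]
r8 m[φ1→M] = [10, 10, 8, 11]
r8 m[φ1→Q] = [5, 2, 9, 2]
r8 m[φ2→Q] = [8, 10, 10, 10]
r8 m[φ2→J] = [5, 3, 5, 8]
r8 m[φ3→M] = [0, 5, 2, 0]
r8 m[φ3→B] = [14, 16, 12, 13]
r8 m[φ4→J] = [8, 9, 7, 8]
r8 m[φ5→M] = [1, 9, 1, 1]
r8 m[M→φ0] = [11, 24, 11, 12]
r8 m[M→φ1] = [2, 15, 5, 3]
r8 m[M→φ3] = [12, 20, 11, 14]
r8 m[M→φ5] = [11, 16, 12, 13]
r8 m[B→φ3] = [0, 0, 0, 0]
r8 m[Q→φ1] = [8, 10, 10, 10]
r8 m[Q→φ2] = [5, 2, 9, 2]
r8 m[A→φ0] = [0, 0, 0, 0]
r8 m[J→φ2] = [8, 9, 7, 8]
r8 m[J→φ4] = [5, 3, 5, 8]
fixed point reached at round 8
b[Q] = ⊗ incoming = [13, 12, 19, 12]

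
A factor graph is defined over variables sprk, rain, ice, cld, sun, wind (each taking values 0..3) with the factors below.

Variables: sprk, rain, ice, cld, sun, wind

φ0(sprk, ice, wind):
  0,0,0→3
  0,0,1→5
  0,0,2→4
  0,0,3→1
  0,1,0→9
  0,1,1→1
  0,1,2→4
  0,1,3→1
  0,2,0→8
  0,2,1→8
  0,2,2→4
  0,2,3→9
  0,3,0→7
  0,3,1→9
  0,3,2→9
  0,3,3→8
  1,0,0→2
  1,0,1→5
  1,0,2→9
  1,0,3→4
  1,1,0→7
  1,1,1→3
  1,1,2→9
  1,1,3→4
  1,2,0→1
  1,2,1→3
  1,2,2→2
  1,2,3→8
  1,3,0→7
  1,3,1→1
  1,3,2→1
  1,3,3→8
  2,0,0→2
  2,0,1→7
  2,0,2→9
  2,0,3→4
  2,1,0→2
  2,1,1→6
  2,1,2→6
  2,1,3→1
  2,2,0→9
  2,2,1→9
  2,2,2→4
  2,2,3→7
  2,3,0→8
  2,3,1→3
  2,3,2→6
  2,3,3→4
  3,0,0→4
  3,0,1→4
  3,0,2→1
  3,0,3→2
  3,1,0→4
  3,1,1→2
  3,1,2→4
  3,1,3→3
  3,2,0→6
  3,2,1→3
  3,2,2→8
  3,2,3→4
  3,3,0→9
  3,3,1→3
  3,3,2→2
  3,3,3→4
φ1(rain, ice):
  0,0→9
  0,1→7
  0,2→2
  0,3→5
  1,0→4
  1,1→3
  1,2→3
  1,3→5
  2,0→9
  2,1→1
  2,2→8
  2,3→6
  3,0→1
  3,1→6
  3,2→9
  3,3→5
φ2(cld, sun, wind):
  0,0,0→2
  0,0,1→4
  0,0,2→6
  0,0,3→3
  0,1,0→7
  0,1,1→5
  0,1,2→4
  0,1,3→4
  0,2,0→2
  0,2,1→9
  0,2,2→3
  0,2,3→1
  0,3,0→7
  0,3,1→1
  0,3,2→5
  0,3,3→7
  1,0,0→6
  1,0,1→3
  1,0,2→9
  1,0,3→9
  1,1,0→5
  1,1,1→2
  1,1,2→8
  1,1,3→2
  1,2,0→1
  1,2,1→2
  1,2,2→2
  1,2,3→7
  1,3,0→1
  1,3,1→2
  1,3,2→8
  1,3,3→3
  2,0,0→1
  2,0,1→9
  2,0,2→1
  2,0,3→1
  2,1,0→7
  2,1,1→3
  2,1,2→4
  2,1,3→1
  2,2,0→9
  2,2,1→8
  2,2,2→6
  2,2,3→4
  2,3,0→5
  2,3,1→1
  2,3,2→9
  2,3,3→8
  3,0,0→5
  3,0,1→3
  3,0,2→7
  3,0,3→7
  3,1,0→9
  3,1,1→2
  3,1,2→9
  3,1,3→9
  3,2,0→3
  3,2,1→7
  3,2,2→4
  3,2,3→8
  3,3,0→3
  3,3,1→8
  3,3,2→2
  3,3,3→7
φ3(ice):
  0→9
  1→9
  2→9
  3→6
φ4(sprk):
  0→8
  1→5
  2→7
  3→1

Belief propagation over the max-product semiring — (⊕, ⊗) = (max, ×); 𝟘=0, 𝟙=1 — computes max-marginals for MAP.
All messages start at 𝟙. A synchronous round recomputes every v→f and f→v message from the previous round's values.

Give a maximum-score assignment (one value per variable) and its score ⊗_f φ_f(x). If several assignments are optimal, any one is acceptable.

init: all messages = 𝟙 over 4 values
r1 m[φ0→sprk] = [9, 9, 9, 9]
r1 m[φ0→ice] = [9, 9, 9, 9]
r1 m[φ0→wind] = [9, 9, 9, 9]
r1 m[φ1→rain] = [9, 5, 9, 9]
r1 m[φ1→ice] = [9, 7, 9, 6]
r1 m[φ2→cld] = [9, 9, 9, 9]
r1 m[φ2→sun] = [9, 9, 9, 9]
r1 m[φ2→wind] = [9, 9, 9, 9]
r1 m[φ3→ice] = [9, 9, 9, 6]
r1 m[φ4→sprk] = [8, 5, 7, 1]
r1 m[sprk→φ0] = [1, 1, 1, 1]
r1 m[sprk→φ4] = [1, 1, 1, 1]
r1 m[rain→φ1] = [1, 1, 1, 1]
r1 m[ice→φ0] = [1, 1, 1, 1]
r1 m[ice→φ1] = [1, 1, 1, 1]
r1 m[ice→φ3] = [1, 1, 1, 1]
r1 m[cld→φ2] = [1, 1, 1, 1]
r1 m[sun→φ2] = [1, 1, 1, 1]
r1 m[wind→φ0] = [1, 1, 1, 1]
r1 m[wind→φ2] = [1, 1, 1, 1]
r2 m[φ0→sprk] = [9, 9, 9, 9]
r2 m[φ0→ice] = [9, 9, 9, 9]
r2 m[φ0→wind] = [9, 9, 9, 9]
r2 m[φ1→rain] = [9, 5, 9, 9]
r2 m[φ1→ice] = [9, 7, 9, 6]
r2 m[φ2→cld] = [9, 9, 9, 9]
r2 m[φ2→sun] = [9, 9, 9, 9]
r2 m[φ2→wind] = [9, 9, 9, 9]
r2 m[φ3→ice] = [9, 9, 9, 6]
r2 m[φ4→sprk] = [8, 5, 7, 1]
r2 m[sprk→φ0] = [8, 5, 7, 1]
r2 m[sprk→φ4] = [9, 9, 9, 9]
r2 m[rain→φ1] = [1, 1, 1, 1]
r2 m[ice→φ0] = [81, 63, 81, 36]
r2 m[ice→φ1] = [81, 81, 81, 54]
r2 m[ice→φ3] = [81, 63, 81, 54]
r2 m[cld→φ2] = [1, 1, 1, 1]
r2 m[sun→φ2] = [1, 1, 1, 1]
r2 m[wind→φ0] = [9, 9, 9, 9]
r2 m[wind→φ2] = [9, 9, 9, 9]
r3 m[φ0→sprk] = [6561, 6561, 6561, 5832]
r3 m[φ0→ice] = [567, 648, 648, 648]
r3 m[φ0→wind] = [5184, 5184, 5103, 5832]
r3 m[φ1→rain] = [729, 324, 729, 729]
r3 m[φ1→ice] = [9, 7, 9, 6]
r3 m[φ2→cld] = [81, 81, 81, 81]
r3 m[φ2→sun] = [81, 81, 81, 81]
r3 m[φ2→wind] = [9, 9, 9, 9]
r3 m[φ3→ice] = [9, 9, 9, 6]
r3 m[φ4→sprk] = [8, 5, 7, 1]
r3 m[sprk→φ0] = [8, 5, 7, 1]
r3 m[sprk→φ4] = [9, 9, 9, 9]
r3 m[rain→φ1] = [1, 1, 1, 1]
r3 m[ice→φ0] = [81, 63, 81, 36]
r3 m[ice→φ1] = [81, 81, 81, 54]
r3 m[ice→φ3] = [81, 63, 81, 54]
r3 m[cld→φ2] = [1, 1, 1, 1]
r3 m[sun→φ2] = [1, 1, 1, 1]
r3 m[wind→φ0] = [9, 9, 9, 9]
r3 m[wind→φ2] = [9, 9, 9, 9]
r4 m[φ0→sprk] = [6561, 6561, 6561, 5832]
r4 m[φ0→ice] = [567, 648, 648, 648]
r4 m[φ0→wind] = [5184, 5184, 5103, 5832]
r4 m[φ1→rain] = [729, 324, 729, 729]
r4 m[φ1→ice] = [9, 7, 9, 6]
r4 m[φ2→cld] = [81, 81, 81, 81]
r4 m[φ2→sun] = [81, 81, 81, 81]
r4 m[φ2→wind] = [9, 9, 9, 9]
r4 m[φ3→ice] = [9, 9, 9, 6]
r4 m[φ4→sprk] = [8, 5, 7, 1]
r4 m[sprk→φ0] = [8, 5, 7, 1]
r4 m[sprk→φ4] = [6561, 6561, 6561, 5832]
r4 m[rain→φ1] = [1, 1, 1, 1]
r4 m[ice→φ0] = [81, 63, 81, 36]
r4 m[ice→φ1] = [5103, 5832, 5832, 3888]
r4 m[ice→φ3] = [5103, 4536, 5832, 3888]
r4 m[cld→φ2] = [1, 1, 1, 1]
r4 m[sun→φ2] = [1, 1, 1, 1]
r4 m[wind→φ0] = [9, 9, 9, 9]
r4 m[wind→φ2] = [5184, 5184, 5103, 5832]
r5 m[φ0→sprk] = [6561, 6561, 6561, 5832]
r5 m[φ0→ice] = [567, 648, 648, 648]
r5 m[φ0→wind] = [5184, 5184, 5103, 5832]
r5 m[φ1→rain] = [45927, 20412, 46656, 52488]
r5 m[φ1→ice] = [9, 7, 9, 6]
r5 m[φ2→cld] = [46656, 52488, 46656, 52488]
r5 m[φ2→sun] = [52488, 52488, 46656, 46656]
r5 m[φ2→wind] = [9, 9, 9, 9]
r5 m[φ3→ice] = [9, 9, 9, 6]
r5 m[φ4→sprk] = [8, 5, 7, 1]
r5 m[sprk→φ0] = [8, 5, 7, 1]
r5 m[sprk→φ4] = [6561, 6561, 6561, 5832]
r5 m[rain→φ1] = [1, 1, 1, 1]
r5 m[ice→φ0] = [81, 63, 81, 36]
r5 m[ice→φ1] = [5103, 5832, 5832, 3888]
r5 m[ice→φ3] = [5103, 4536, 5832, 3888]
r5 m[cld→φ2] = [1, 1, 1, 1]
r5 m[sun→φ2] = [1, 1, 1, 1]
r5 m[wind→φ0] = [9, 9, 9, 9]
r5 m[wind→φ2] = [5184, 5184, 5103, 5832]
r6 m[φ0→sprk] = [6561, 6561, 6561, 5832]
r6 m[φ0→ice] = [567, 648, 648, 648]
r6 m[φ0→wind] = [5184, 5184, 5103, 5832]
r6 m[φ1→rain] = [45927, 20412, 46656, 52488]
r6 m[φ1→ice] = [9, 7, 9, 6]
r6 m[φ2→cld] = [46656, 52488, 46656, 52488]
r6 m[φ2→sun] = [52488, 52488, 46656, 46656]
r6 m[φ2→wind] = [9, 9, 9, 9]
r6 m[φ3→ice] = [9, 9, 9, 6]
r6 m[φ4→sprk] = [8, 5, 7, 1]
r6 m[sprk→φ0] = [8, 5, 7, 1]
r6 m[sprk→φ4] = [6561, 6561, 6561, 5832]
r6 m[rain→φ1] = [1, 1, 1, 1]
r6 m[ice→φ0] = [81, 63, 81, 36]
r6 m[ice→φ1] = [5103, 5832, 5832, 3888]
r6 m[ice→φ3] = [5103, 4536, 5832, 3888]
r6 m[cld→φ2] = [1, 1, 1, 1]
r6 m[sun→φ2] = [1, 1, 1, 1]
r6 m[wind→φ0] = [9, 9, 9, 9]
r6 m[wind→φ2] = [5184, 5184, 5103, 5832]
fixed point reached at round 6
traceback from sprk: (sprk=0, rain=3, ice=2, cld=1, sun=0, wind=3), score=52488

assignment: (sprk=0, rain=3, ice=2, cld=1, sun=0, wind=3); score = 52488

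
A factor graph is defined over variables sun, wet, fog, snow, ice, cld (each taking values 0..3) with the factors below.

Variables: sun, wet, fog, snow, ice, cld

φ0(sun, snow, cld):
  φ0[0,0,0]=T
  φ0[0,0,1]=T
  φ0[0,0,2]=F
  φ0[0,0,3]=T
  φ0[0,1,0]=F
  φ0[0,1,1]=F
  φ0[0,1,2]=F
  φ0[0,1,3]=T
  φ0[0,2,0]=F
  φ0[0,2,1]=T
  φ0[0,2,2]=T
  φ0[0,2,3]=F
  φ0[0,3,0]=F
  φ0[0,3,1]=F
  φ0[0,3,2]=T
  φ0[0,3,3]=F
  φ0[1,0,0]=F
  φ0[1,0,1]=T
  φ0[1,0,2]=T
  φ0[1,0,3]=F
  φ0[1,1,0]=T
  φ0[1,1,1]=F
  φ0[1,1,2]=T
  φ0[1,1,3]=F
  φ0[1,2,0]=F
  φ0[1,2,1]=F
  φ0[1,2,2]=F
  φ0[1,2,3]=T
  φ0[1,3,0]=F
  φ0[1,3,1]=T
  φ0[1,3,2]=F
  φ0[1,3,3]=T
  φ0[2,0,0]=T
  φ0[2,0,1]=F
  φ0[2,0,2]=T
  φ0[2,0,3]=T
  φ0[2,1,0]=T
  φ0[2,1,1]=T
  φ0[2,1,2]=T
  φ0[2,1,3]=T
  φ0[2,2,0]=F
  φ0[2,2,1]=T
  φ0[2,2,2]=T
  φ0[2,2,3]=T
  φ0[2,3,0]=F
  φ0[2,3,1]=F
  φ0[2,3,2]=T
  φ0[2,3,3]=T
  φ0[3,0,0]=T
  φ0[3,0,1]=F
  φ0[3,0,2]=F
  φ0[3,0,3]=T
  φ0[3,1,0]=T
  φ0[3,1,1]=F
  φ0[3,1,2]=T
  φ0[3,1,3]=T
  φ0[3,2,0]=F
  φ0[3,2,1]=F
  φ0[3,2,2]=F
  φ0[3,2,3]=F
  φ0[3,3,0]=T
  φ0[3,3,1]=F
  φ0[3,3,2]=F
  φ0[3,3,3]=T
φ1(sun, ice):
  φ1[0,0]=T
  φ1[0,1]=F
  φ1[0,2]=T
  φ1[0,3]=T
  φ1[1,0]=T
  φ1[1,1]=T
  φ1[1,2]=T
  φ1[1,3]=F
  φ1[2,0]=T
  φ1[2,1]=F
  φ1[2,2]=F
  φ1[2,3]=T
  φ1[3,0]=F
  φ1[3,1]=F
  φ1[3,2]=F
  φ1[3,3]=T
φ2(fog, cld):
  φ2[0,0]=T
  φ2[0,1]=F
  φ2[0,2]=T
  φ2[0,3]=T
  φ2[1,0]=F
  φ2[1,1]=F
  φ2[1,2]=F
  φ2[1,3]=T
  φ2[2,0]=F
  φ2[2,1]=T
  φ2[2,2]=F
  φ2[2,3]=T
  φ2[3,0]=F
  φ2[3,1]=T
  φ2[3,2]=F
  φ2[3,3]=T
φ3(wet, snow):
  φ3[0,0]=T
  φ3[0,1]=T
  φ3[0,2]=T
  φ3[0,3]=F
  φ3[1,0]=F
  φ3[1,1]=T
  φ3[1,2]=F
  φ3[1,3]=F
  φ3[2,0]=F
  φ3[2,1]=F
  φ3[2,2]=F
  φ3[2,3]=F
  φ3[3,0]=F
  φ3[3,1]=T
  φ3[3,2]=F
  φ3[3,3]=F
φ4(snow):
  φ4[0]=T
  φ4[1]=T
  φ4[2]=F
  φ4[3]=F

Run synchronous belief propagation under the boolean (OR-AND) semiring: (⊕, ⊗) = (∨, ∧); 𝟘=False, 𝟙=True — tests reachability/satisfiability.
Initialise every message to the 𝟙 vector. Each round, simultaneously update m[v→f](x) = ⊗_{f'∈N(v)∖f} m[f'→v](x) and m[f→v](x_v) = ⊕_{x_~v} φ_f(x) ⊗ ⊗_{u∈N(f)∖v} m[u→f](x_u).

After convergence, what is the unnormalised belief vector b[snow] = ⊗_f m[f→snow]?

b[snow] = [T, T, F, F]

init: all messages = 𝟙 over 4 values
r1 m[φ0→sun] = [T, T, T, T]
r1 m[φ0→snow] = [T, T, T, T]
r1 m[φ0→cld] = [T, T, T, T]
r1 m[φ1→sun] = [T, T, T, T]
r1 m[φ1→ice] = [T, T, T, T]
r1 m[φ2→fog] = [T, T, T, T]
r1 m[φ2→cld] = [T, T, T, T]
r1 m[φ3→wet] = [T, T, F, T]
r1 m[φ3→snow] = [T, T, T, F]
r1 m[φ4→snow] = [T, T, F, F]
r1 m[sun→φ0] = [T, T, T, T]
r1 m[sun→φ1] = [T, T, T, T]
r1 m[wet→φ3] = [T, T, T, T]
r1 m[fog→φ2] = [T, T, T, T]
r1 m[snow→φ0] = [T, T, T, T]
r1 m[snow→φ3] = [T, T, T, T]
r1 m[snow→φ4] = [T, T, T, T]
r1 m[ice→φ1] = [T, T, T, T]
r1 m[cld→φ0] = [T, T, T, T]
r1 m[cld→φ2] = [T, T, T, T]
r2 m[φ0→sun] = [T, T, T, T]
r2 m[φ0→snow] = [T, T, T, T]
r2 m[φ0→cld] = [T, T, T, T]
r2 m[φ1→sun] = [T, T, T, T]
r2 m[φ1→ice] = [T, T, T, T]
r2 m[φ2→fog] = [T, T, T, T]
r2 m[φ2→cld] = [T, T, T, T]
r2 m[φ3→wet] = [T, T, F, T]
r2 m[φ3→snow] = [T, T, T, F]
r2 m[φ4→snow] = [T, T, F, F]
r2 m[sun→φ0] = [T, T, T, T]
r2 m[sun→φ1] = [T, T, T, T]
r2 m[wet→φ3] = [T, T, T, T]
r2 m[fog→φ2] = [T, T, T, T]
r2 m[snow→φ0] = [T, T, F, F]
r2 m[snow→φ3] = [T, T, F, F]
r2 m[snow→φ4] = [T, T, T, F]
r2 m[ice→φ1] = [T, T, T, T]
r2 m[cld→φ0] = [T, T, T, T]
r2 m[cld→φ2] = [T, T, T, T]
r3 m[φ0→sun] = [T, T, T, T]
r3 m[φ0→snow] = [T, T, T, T]
r3 m[φ0→cld] = [T, T, T, T]
r3 m[φ1→sun] = [T, T, T, T]
r3 m[φ1→ice] = [T, T, T, T]
r3 m[φ2→fog] = [T, T, T, T]
r3 m[φ2→cld] = [T, T, T, T]
r3 m[φ3→wet] = [T, T, F, T]
r3 m[φ3→snow] = [T, T, T, F]
r3 m[φ4→snow] = [T, T, F, F]
r3 m[sun→φ0] = [T, T, T, T]
r3 m[sun→φ1] = [T, T, T, T]
r3 m[wet→φ3] = [T, T, T, T]
r3 m[fog→φ2] = [T, T, T, T]
r3 m[snow→φ0] = [T, T, F, F]
r3 m[snow→φ3] = [T, T, F, F]
r3 m[snow→φ4] = [T, T, T, F]
r3 m[ice→φ1] = [T, T, T, T]
r3 m[cld→φ0] = [T, T, T, T]
r3 m[cld→φ2] = [T, T, T, T]
fixed point reached at round 3
b[snow] = ⊗ incoming = [T, T, F, F]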